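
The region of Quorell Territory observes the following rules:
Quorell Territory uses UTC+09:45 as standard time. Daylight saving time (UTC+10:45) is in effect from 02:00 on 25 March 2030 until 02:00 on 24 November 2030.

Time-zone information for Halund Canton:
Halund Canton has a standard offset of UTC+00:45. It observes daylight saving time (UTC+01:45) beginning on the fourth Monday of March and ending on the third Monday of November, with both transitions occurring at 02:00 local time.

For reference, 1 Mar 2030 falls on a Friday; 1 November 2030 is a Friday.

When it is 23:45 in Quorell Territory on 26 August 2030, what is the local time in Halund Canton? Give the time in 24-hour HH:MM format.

26 August 2030 falls between 25 March and 24 November, so daylight saving is in effect and Quorell Territory is at UTC+10:45.
23:45 Quorell Territory − 10h45m = 13:00 UTC.
1 March 2030 is a Friday, so the first Monday is March 4 and the fourth is March 25.
1 November 2030 is a Friday, so the first Monday is November 4 and the third is November 18.
At the standard offset (UTC+00:45), 13:00 UTC + 0h45m = 13:45 Halund Canton standard time.
The standard-time date in Halund Canton, 26 August 2030, falls between 25 March and 18 November, so daylight saving is in effect and Halund Canton is at UTC+01:45.
13:00 UTC + 1h45m = 14:45 Halund Canton.

14:45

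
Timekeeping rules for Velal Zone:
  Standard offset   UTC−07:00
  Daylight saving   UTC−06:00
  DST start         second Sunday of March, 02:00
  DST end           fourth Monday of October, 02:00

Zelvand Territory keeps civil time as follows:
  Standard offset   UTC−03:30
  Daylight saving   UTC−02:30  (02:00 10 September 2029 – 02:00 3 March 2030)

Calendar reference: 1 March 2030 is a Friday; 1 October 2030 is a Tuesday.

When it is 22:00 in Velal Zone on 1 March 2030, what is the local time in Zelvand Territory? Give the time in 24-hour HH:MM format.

1 March 2030 is a Friday, so the first Sunday is March 3 and the second is March 10.
1 October 2030 is a Tuesday, so the first Monday is October 7 and the fourth is October 28.
1 March 2030 is outside the daylight-saving period (10 March – 28 October), so Velal Zone is on standard time, UTC−07:00.
22:00 Velal Zone + 7h = 05:00 UTC (rolling into the next day, 2 March 2030).
At the standard offset (UTC−03:30), 05:00 UTC − 3h30m = 01:30 Zelvand Territory standard time.
The standard-time date in Zelvand Territory, 2 March 2030, falls between 10 September 2029 and 3 March 2030, so daylight saving is in effect and Zelvand Territory is at UTC−02:30.
05:00 UTC − 2h30m = 02:30 Zelvand Territory.

02:30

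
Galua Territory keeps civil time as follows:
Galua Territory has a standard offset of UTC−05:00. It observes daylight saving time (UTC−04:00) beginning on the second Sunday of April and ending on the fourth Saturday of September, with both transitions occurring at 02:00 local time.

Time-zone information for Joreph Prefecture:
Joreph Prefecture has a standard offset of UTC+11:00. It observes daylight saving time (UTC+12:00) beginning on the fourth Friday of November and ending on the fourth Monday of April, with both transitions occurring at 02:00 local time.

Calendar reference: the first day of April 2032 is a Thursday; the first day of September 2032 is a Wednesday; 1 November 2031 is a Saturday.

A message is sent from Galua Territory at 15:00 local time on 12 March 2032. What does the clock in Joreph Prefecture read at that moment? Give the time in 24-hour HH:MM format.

08:00

1 April 2032 is a Thursday, so the first Sunday is April 4 and the second is April 11.
1 September 2032 is a Wednesday, so the first Saturday is September 4 and the fourth is September 25.
12 March 2032 does not fall between 11 April and 25 September, so daylight saving is not in effect and Galua Territory is at UTC−05:00.
15:00 Galua Territory + 5h = 20:00 UTC.
1 November 2031 is a Saturday, so the first Friday is November 7 and the fourth is November 28.
1 April 2032 is a Thursday, so the first Monday is April 5 and the fourth is April 26.
At the standard offset (UTC+11:00), 20:00 UTC + 11h = 07:00 Joreph Prefecture standard time (rolling into the next day, 13 March 2032).
Daylight saving runs 28 November 2031 – 26 April 2032; the standard-time date in Joreph Prefecture, 13 March 2032, is inside that window, so Joreph Prefecture is at UTC+12:00.
20:00 UTC + 12h = 08:00 Joreph Prefecture (rolling into the next day, 13 March 2032).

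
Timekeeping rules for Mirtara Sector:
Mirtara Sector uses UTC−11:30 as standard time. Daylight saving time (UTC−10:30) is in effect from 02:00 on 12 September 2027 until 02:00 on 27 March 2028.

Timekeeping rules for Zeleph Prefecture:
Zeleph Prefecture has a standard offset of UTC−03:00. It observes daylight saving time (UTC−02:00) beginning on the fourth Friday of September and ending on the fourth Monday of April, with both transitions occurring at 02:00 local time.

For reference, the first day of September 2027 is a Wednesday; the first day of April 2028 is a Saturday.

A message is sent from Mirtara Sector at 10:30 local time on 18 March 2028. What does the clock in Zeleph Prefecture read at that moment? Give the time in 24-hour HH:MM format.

19:00

Daylight saving runs 12 September 2027 – 27 March 2028; 18 March 2028 is inside that window, so Mirtara Sector is at UTC−10:30.
10:30 Mirtara Sector + 10h30m = 21:00 UTC.
1 September 2027 is a Wednesday, so the first Friday is September 3 and the fourth is September 24.
1 April 2028 is a Saturday, so the first Monday is April 3 and the fourth is April 24.
At the standard offset (UTC−03:00), 21:00 UTC − 3h = 18:00 Zeleph Prefecture standard time.
Daylight saving runs 24 September 2027 – 24 April 2028; the standard-time date in Zeleph Prefecture, 18 March 2028, is inside that window, so Zeleph Prefecture is at UTC−02:00.
21:00 UTC − 2h = 19:00 Zeleph Prefecture.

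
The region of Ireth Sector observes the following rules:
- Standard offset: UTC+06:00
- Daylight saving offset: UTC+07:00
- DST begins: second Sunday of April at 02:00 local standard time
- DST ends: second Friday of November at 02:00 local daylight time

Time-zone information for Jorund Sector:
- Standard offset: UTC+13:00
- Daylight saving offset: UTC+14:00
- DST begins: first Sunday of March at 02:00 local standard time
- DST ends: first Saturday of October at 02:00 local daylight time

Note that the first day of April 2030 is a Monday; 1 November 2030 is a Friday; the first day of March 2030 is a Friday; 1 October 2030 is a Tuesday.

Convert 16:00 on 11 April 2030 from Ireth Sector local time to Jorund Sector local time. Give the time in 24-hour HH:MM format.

1 April 2030 is a Monday, so the first Sunday is April 7 and the second is April 14.
1 November 2030 is a Friday, so the first Friday is November 1 and the second is November 8.
11 April 2030 is outside the daylight-saving period (14 April – 8 November), so Ireth Sector is on standard time, UTC+06:00.
16:00 Ireth Sector − 6h = 10:00 UTC.
1 March 2030 is a Friday, so the first Sunday is March 3.
1 October 2030 is a Tuesday, so the first Saturday is October 5.
At the standard offset (UTC+13:00), 10:00 UTC + 13h = 23:00 Jorund Sector standard time.
The standard-time date in Jorund Sector, 11 April 2030, lies within the daylight-saving period (3 March – 5 October), so Jorund Sector is on daylight time, UTC+14:00.
10:00 UTC + 14h = 00:00 Jorund Sector (rolling into the next day, 12 April 2030).

00:00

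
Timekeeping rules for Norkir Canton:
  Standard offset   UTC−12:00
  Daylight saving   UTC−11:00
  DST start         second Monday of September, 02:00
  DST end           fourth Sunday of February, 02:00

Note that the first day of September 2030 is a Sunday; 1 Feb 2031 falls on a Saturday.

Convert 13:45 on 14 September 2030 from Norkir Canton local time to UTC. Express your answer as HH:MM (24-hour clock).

1 September 2030 is a Sunday, so the first Monday is September 2 and the second is September 9.
1 February 2031 is a Saturday, so the first Sunday is February 2 and the fourth is February 23.
14 September 2030 falls between 9 September 2030 and 23 February 2031, so daylight saving is in effect and Norkir Canton is at UTC−11:00.
13:45 local + 11h = 00:45 UTC (rolling into the next day, 15 September 2030).

00:45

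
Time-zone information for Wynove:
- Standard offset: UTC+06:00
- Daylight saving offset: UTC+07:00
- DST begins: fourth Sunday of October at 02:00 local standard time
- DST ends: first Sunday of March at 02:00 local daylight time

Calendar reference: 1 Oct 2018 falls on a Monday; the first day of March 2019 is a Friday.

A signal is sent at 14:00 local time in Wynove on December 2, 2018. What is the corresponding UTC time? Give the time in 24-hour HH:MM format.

07:00

1 October 2018 is a Monday, so the first Sunday is October 7 and the fourth is October 28.
1 March 2019 is a Friday, so the first Sunday is March 3.
Daylight saving runs 28 October 2018 – 3 March 2019; December 2, 2018 is inside that window, so Wynove is at UTC+07:00.
14:00 local − 7h = 07:00 UTC.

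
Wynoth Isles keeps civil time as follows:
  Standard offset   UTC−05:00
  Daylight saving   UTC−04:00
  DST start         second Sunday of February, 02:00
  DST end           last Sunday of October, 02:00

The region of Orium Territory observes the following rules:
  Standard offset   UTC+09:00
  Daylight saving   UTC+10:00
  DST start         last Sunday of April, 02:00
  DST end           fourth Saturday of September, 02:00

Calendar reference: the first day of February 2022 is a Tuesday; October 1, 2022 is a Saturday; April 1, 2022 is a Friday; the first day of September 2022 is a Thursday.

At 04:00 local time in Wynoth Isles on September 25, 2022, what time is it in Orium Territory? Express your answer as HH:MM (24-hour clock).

1 February 2022 is a Tuesday, so the first Sunday is February 6 and the second is February 13.
1 October 2022 is a Saturday, so Sundays fall on 2, 9, 16, 23, 30; the last is October 30.
Daylight saving runs 13 February – 30 October; September 25, 2022 is inside that window, so Wynoth Isles is at UTC−04:00.
04:00 Wynoth Isles + 4h = 08:00 UTC.
1 April 2022 is a Friday, so Sundays fall on 3, 10, 17, 24; the last is April 24.
1 September 2022 is a Thursday, so the first Saturday is September 3 and the fourth is September 24.
At the standard offset (UTC+09:00), 08:00 UTC + 9h = 17:00 Orium Territory standard time.
The standard-time date in Orium Territory, September 25, 2022, does not fall between 24 April and 24 September, so daylight saving is not in effect and Orium Territory is at UTC+09:00.
08:00 UTC + 9h = 17:00 Orium Territory.

17:00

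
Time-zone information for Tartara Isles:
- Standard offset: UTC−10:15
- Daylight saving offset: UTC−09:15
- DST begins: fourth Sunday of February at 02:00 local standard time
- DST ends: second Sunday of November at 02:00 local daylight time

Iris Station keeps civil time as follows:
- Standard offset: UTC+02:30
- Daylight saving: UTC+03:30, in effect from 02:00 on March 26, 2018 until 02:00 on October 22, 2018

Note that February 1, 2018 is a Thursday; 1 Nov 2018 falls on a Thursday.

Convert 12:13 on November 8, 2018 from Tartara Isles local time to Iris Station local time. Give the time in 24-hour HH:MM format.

23:58

1 February 2018 is a Thursday, so the first Sunday is February 4 and the fourth is February 25.
1 November 2018 is a Thursday, so the first Sunday is November 4 and the second is November 11.
November 8, 2018 lies within the daylight-saving period (25 February – 11 November), so Tartara Isles is on daylight time, UTC−09:15.
12:13 Tartara Isles + 9h15m = 21:28 UTC.
At the standard offset (UTC+02:30), 21:28 UTC + 2h30m = 23:58 Iris Station standard time.
The standard-time date in Iris Station, November 8, 2018, does not fall between 26 March and 22 October, so daylight saving is not in effect and Iris Station is at UTC+02:30.
21:28 UTC + 2h30m = 23:58 Iris Station.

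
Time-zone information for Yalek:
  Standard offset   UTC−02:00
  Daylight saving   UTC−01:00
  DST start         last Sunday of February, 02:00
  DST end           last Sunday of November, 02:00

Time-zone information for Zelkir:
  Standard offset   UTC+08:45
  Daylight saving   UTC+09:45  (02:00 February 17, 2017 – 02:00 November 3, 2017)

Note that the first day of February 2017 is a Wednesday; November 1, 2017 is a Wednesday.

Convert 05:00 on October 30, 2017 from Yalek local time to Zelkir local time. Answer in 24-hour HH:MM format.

1 February 2017 is a Wednesday, so Sundays fall on 5, 12, 19, 26; the last is February 26.
1 November 2017 is a Wednesday, so Sundays fall on 5, 12, 19, 26; the last is November 26.
October 30, 2017 falls between 26 February and 26 November, so daylight saving is in effect and Yalek is at UTC−01:00.
05:00 Yalek + 1h = 06:00 UTC.
At the standard offset (UTC+08:45), 06:00 UTC + 8h45m = 14:45 Zelkir standard time.
The standard-time date in Zelkir, October 30, 2017, falls between 17 February and 3 November, so daylight saving is in effect and Zelkir is at UTC+09:45.
06:00 UTC + 9h45m = 15:45 Zelkir.

15:45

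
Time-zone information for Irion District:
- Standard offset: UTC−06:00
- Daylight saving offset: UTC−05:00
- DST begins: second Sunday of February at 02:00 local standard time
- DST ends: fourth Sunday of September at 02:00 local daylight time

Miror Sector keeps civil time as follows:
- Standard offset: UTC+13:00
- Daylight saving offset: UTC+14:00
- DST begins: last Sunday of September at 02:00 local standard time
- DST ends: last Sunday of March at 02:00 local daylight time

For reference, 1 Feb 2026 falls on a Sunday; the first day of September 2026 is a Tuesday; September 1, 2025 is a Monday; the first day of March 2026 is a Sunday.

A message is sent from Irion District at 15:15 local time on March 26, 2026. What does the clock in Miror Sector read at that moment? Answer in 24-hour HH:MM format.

1 February 2026 is a Sunday, so the first Sunday is February 1 and the second is February 8.
1 September 2026 is a Tuesday, so the first Sunday is September 6 and the fourth is September 27.
March 26, 2026 falls between 8 February and 27 September, so daylight saving is in effect and Irion District is at UTC−05:00.
15:15 Irion District + 5h = 20:15 UTC.
1 September 2025 is a Monday, so Sundays fall on 7, 14, 21, 28; the last is September 28.
1 March 2026 is a Sunday, so Sundays fall on 1, 8, 15, 22, 29; the last is March 29.
At the standard offset (UTC+13:00), 20:15 UTC + 13h = 09:15 Miror Sector standard time (rolling into the next day, 27 March 2026).
Daylight saving runs 28 September 2025 – 29 March 2026; the standard-time date in Miror Sector, March 27, 2026, is inside that window, so Miror Sector is at UTC+14:00.
20:15 UTC + 14h = 10:15 Miror Sector (rolling into the next day, 27 March 2026).

10:15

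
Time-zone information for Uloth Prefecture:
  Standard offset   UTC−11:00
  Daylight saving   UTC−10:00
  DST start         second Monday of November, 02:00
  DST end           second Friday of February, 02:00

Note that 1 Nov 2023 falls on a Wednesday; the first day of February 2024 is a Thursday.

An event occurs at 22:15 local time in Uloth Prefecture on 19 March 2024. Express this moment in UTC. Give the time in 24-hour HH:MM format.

1 November 2023 is a Wednesday, so the first Monday is November 6 and the second is November 13.
1 February 2024 is a Thursday, so the first Friday is February 2 and the second is February 9.
19 March 2024 does not fall between 13 November 2023 and 9 February 2024, so daylight saving is not in effect and Uloth Prefecture is at UTC−11:00.
22:15 local + 11h = 09:15 UTC (rolling into the next day, 20 March 2024).

09:15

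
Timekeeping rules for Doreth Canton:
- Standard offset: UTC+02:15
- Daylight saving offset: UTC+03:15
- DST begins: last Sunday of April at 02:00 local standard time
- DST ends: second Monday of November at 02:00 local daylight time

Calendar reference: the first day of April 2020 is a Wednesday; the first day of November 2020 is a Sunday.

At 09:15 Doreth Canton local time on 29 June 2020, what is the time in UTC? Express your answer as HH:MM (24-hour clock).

1 April 2020 is a Wednesday, so Sundays fall on 5, 12, 19, 26; the last is April 26.
1 November 2020 is a Sunday, so the first Monday is November 2 and the second is November 9.
29 June 2020 lies within the daylight-saving period (26 April – 9 November), so Doreth Canton is on daylight time, UTC+03:15.
09:15 local − 3h15m = 06:00 UTC.

06:00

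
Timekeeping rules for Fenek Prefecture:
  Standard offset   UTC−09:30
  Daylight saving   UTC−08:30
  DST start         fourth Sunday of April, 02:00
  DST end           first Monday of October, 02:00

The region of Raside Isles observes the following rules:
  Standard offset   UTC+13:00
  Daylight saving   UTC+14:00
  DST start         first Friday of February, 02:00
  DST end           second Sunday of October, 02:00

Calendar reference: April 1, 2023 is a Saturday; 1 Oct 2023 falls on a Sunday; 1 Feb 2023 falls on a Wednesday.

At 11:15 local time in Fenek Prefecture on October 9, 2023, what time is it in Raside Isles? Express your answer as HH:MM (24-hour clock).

09:45

1 April 2023 is a Saturday, so the first Sunday is April 2 and the fourth is April 23.
1 October 2023 is a Sunday, so the first Monday is October 2.
October 9, 2023 is outside the daylight-saving period (23 April – 2 October), so Fenek Prefecture is on standard time, UTC−09:30.
11:15 Fenek Prefecture + 9h30m = 20:45 UTC.
1 February 2023 is a Wednesday, so the first Friday is February 3.
1 October 2023 is a Sunday, so the first Sunday is October 1 and the second is October 8.
At the standard offset (UTC+13:00), 20:45 UTC + 13h = 09:45 Raside Isles standard time (rolling into the next day, 10 October 2023).
The standard-time date in Raside Isles, October 10, 2023, is outside the daylight-saving period (3 February – 8 October), so Raside Isles is on standard time, UTC+13:00.
20:45 UTC + 13h = 09:45 Raside Isles (rolling into the next day, 10 October 2023).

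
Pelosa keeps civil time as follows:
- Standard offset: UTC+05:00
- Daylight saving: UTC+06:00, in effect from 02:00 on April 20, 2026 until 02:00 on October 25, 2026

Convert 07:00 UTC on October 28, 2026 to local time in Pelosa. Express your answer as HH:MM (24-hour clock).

At the standard offset (UTC+05:00), 07:00 UTC + 5h = 12:00 Pelosa standard time.
The standard-time date in Pelosa, October 28, 2026, does not fall between 20 April and 25 October, so daylight saving is not in effect and Pelosa is at UTC+05:00.
07:00 UTC + 5h = 12:00 local.

12:00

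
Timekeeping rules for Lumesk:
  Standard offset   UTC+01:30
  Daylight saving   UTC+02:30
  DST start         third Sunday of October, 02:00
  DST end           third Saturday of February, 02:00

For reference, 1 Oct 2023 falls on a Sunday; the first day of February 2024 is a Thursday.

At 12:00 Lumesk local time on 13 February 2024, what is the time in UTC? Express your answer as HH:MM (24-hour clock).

1 October 2023 is a Sunday, so the first Sunday is October 1 and the third is October 15.
1 February 2024 is a Thursday, so the first Saturday is February 3 and the third is February 17.
Daylight saving runs 15 October 2023 – 17 February 2024; 13 February 2024 is inside that window, so Lumesk is at UTC+02:30.
12:00 local − 2h30m = 09:30 UTC.

09:30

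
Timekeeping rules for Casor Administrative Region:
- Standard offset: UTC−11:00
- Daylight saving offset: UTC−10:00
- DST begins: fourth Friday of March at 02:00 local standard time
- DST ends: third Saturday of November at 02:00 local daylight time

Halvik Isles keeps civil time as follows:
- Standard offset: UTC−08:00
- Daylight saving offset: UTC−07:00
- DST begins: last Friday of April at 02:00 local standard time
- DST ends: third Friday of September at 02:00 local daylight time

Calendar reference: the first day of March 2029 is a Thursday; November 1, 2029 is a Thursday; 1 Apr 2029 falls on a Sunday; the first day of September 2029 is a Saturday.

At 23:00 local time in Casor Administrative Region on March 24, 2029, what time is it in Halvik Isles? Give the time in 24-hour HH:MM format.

1 March 2029 is a Thursday, so the first Friday is March 2 and the fourth is March 23.
1 November 2029 is a Thursday, so the first Saturday is November 3 and the third is November 17.
Daylight saving runs 23 March – 17 November; March 24, 2029 is inside that window, so Casor Administrative Region is at UTC−10:00.
23:00 Casor Administrative Region + 10h = 09:00 UTC (rolling into the next day, 25 March 2029).
1 April 2029 is a Sunday, so Fridays fall on 6, 13, 20, 27; the last is April 27.
1 September 2029 is a Saturday, so the first Friday is September 7 and the third is September 21.
At the standard offset (UTC−08:00), 09:00 UTC − 8h = 01:00 Halvik Isles standard time.
The standard-time date in Halvik Isles, March 25, 2029, does not fall between 27 April and 21 September, so daylight saving is not in effect and Halvik Isles is at UTC−08:00.
09:00 UTC − 8h = 01:00 Halvik Isles.

01:00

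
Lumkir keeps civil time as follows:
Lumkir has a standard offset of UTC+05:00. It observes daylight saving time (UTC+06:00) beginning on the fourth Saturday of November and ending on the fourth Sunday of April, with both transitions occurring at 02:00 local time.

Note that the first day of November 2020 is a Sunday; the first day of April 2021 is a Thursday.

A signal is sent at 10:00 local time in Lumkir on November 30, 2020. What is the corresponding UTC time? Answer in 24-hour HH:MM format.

1 November 2020 is a Sunday, so the first Saturday is November 7 and the fourth is November 28.
1 April 2021 is a Thursday, so the first Sunday is April 4 and the fourth is April 25.
Daylight saving runs 28 November 2020 – 25 April 2021; November 30, 2020 is inside that window, so Lumkir is at UTC+06:00.
10:00 local − 6h = 04:00 UTC.

04:00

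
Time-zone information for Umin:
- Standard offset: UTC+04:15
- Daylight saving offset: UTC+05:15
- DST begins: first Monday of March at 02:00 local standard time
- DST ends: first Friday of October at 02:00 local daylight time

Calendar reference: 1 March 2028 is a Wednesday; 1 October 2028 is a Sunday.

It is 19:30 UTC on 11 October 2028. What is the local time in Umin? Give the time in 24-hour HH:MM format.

1 March 2028 is a Wednesday, so the first Monday is March 6.
1 October 2028 is a Sunday, so the first Friday is October 6.
At the standard offset (UTC+04:15), 19:30 UTC + 4h15m = 23:45 Umin standard time.
The standard-time date in Umin, 11 October 2028, does not fall between 6 March and 6 October, so daylight saving is not in effect and Umin is at UTC+04:15.
19:30 UTC + 4h15m = 23:45 local.

23:45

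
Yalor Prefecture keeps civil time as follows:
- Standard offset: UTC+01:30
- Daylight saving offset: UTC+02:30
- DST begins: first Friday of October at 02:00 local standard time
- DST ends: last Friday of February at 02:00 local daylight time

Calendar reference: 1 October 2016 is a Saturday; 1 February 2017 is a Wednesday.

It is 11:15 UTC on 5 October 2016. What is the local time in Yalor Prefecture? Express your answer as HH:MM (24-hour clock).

1 October 2016 is a Saturday, so the first Friday is October 7.
1 February 2017 is a Wednesday, so Fridays fall on 3, 10, 17, 24; the last is February 24.
At the standard offset (UTC+01:30), 11:15 UTC + 1h30m = 12:45 Yalor Prefecture standard time.
The standard-time date in Yalor Prefecture, 5 October 2016, does not fall between 7 October 2016 and 24 February 2017, so daylight saving is not in effect and Yalor Prefecture is at UTC+01:30.
11:15 UTC + 1h30m = 12:45 local.

12:45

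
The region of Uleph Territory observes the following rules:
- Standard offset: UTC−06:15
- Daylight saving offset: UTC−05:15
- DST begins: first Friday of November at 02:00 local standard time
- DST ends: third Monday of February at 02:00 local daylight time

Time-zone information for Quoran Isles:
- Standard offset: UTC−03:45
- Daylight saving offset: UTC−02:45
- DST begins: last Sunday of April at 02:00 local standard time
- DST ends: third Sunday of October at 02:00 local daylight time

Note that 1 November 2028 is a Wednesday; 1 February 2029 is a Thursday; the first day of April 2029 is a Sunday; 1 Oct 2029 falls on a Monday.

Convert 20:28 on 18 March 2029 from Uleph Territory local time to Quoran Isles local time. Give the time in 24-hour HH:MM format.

22:58

1 November 2028 is a Wednesday, so the first Friday is November 3.
1 February 2029 is a Thursday, so the first Monday is February 5 and the third is February 19.
Daylight saving runs 3 November 2028 – 19 February 2029; 18 March 2029 is outside that window, so Uleph Territory is on standard time at UTC−06:15.
20:28 Uleph Territory + 6h15m = 02:43 UTC (rolling into the next day, 19 March 2029).
1 April 2029 is a Sunday, so Sundays fall on 1, 8, 15, 22, 29; the last is April 29.
1 October 2029 is a Monday, so the first Sunday is October 7 and the third is October 21.
At the standard offset (UTC−03:45), 02:43 UTC − 3h45m = 22:58 Quoran Isles standard time (rolling into the previous day, 18 March 2029).
The standard-time date in Quoran Isles, 18 March 2029, does not fall between 29 April and 21 October, so daylight saving is not in effect and Quoran Isles is at UTC−03:45.
02:43 UTC − 3h45m = 22:58 Quoran Isles (rolling into the previous day, 18 March 2029).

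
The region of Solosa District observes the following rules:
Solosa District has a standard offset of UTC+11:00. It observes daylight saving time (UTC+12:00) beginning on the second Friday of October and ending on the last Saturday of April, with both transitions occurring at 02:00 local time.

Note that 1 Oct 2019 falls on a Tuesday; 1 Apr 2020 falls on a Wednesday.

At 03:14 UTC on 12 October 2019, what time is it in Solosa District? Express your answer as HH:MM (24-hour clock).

15:14

1 October 2019 is a Tuesday, so the first Friday is October 4 and the second is October 11.
1 April 2020 is a Wednesday, so Saturdays fall on 4, 11, 18, 25; the last is April 25.
At the standard offset (UTC+11:00), 03:14 UTC + 11h = 14:14 Solosa District standard time.
Daylight saving runs 11 October 2019 – 25 April 2020; the standard-time date in Solosa District, 12 October 2019, is inside that window, so Solosa District is at UTC+12:00.
03:14 UTC + 12h = 15:14 local.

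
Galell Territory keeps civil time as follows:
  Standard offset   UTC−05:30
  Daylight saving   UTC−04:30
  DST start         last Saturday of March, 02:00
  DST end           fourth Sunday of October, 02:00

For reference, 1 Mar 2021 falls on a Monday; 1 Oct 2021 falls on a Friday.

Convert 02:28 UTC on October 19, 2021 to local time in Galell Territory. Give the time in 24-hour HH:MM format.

1 March 2021 is a Monday, so Saturdays fall on 6, 13, 20, 27; the last is March 27.
1 October 2021 is a Friday, so the first Sunday is October 3 and the fourth is October 24.
At the standard offset (UTC−05:30), 02:28 UTC − 5h30m = 20:58 Galell Territory standard time (rolling into the previous day, 18 October 2021).
Daylight saving runs 27 March – 24 October; the standard-time date in Galell Territory, October 18, 2021, is inside that window, so Galell Territory is at UTC−04:30.
02:28 UTC − 4h30m = 21:58 local (rolling into the previous day, 18 October 2021).

21:58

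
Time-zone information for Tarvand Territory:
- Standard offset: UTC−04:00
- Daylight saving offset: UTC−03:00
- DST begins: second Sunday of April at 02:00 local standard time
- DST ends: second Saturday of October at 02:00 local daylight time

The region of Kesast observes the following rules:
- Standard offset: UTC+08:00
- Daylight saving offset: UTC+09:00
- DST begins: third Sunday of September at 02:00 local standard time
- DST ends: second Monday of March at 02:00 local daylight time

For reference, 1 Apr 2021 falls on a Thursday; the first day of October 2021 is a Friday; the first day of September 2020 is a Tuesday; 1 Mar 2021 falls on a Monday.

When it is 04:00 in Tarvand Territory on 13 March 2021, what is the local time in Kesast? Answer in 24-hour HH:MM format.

1 April 2021 is a Thursday, so the first Sunday is April 4 and the second is April 11.
1 October 2021 is a Friday, so the first Saturday is October 2 and the second is October 9.
Daylight saving runs 11 April – 9 October; 13 March 2021 is outside that window, so Tarvand Territory is on standard time at UTC−04:00.
04:00 Tarvand Territory + 4h = 08:00 UTC.
1 September 2020 is a Tuesday, so the first Sunday is September 6 and the third is September 20.
1 March 2021 is a Monday, so the first Monday is March 1 and the second is March 8.
At the standard offset (UTC+08:00), 08:00 UTC + 8h = 16:00 Kesast standard time.
The standard-time date in Kesast, 13 March 2021, does not fall between 20 September 2020 and 8 March 2021, so daylight saving is not in effect and Kesast is at UTC+08:00.
08:00 UTC + 8h = 16:00 Kesast.

16:00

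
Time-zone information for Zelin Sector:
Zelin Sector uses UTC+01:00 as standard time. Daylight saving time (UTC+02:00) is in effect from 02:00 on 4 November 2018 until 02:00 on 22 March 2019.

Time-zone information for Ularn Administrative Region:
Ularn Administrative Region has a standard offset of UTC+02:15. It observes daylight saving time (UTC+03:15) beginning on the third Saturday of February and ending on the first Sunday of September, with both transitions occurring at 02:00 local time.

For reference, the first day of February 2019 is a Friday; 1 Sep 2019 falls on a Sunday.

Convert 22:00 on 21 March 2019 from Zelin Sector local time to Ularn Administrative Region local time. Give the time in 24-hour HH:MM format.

21 March 2019 lies within the daylight-saving period (4 November 2018 – 22 March 2019), so Zelin Sector is on daylight time, UTC+02:00.
22:00 Zelin Sector − 2h = 20:00 UTC.
1 February 2019 is a Friday, so the first Saturday is February 2 and the third is February 16.
1 September 2019 is a Sunday, so the first Sunday is September 1.
At the standard offset (UTC+02:15), 20:00 UTC + 2h15m = 22:15 Ularn Administrative Region standard time.
The standard-time date in Ularn Administrative Region, 21 March 2019, lies within the daylight-saving period (16 February – 1 September), so Ularn Administrative Region is on daylight time, UTC+03:15.
20:00 UTC + 3h15m = 23:15 Ularn Administrative Region.

23:15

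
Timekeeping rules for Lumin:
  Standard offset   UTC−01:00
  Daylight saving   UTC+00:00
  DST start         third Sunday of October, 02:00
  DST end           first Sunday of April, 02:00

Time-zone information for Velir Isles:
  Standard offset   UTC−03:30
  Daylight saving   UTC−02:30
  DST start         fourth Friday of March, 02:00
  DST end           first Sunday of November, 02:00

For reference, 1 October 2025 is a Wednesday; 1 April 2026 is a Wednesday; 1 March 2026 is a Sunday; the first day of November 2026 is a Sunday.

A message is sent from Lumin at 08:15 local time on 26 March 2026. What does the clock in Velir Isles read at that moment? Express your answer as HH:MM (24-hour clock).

04:45

1 October 2025 is a Wednesday, so the first Sunday is October 5 and the third is October 19.
1 April 2026 is a Wednesday, so the first Sunday is April 5.
26 March 2026 lies within the daylight-saving period (19 October 2025 – 5 April 2026), so Lumin is on daylight time, UTC+00:00.
08:15 Lumin − 0h = 08:15 UTC.
1 March 2026 is a Sunday, so the first Friday is March 6 and the fourth is March 27.
1 November 2026 is a Sunday, so the first Sunday is November 1.
At the standard offset (UTC−03:30), 08:15 UTC − 3h30m = 04:45 Velir Isles standard time.
The standard-time date in Velir Isles, 26 March 2026, is outside the daylight-saving period (27 March – 1 November), so Velir Isles is on standard time, UTC−03:30.
08:15 UTC − 3h30m = 04:45 Velir Isles.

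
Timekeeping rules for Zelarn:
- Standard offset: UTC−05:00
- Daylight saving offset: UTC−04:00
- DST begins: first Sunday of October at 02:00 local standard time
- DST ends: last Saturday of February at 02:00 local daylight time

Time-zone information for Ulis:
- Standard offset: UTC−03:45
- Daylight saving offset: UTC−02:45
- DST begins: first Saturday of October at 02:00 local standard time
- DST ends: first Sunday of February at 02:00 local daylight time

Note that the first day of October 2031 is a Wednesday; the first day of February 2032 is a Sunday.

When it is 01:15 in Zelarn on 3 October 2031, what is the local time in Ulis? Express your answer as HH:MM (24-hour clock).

1 October 2031 is a Wednesday, so the first Sunday is October 5.
1 February 2032 is a Sunday, so Saturdays fall on 7, 14, 21, 28; the last is February 28.
3 October 2031 does not fall between 5 October 2031 and 28 February 2032, so daylight saving is not in effect and Zelarn is at UTC−05:00.
01:15 Zelarn + 5h = 06:15 UTC.
1 October 2031 is a Wednesday, so the first Saturday is October 4.
1 February 2032 is a Sunday, so the first Sunday is February 1.
At the standard offset (UTC−03:45), 06:15 UTC − 3h45m = 02:30 Ulis standard time.
Daylight saving runs 4 October 2031 – 1 February 2032; the standard-time date in Ulis, 3 October 2031, is outside that window, so Ulis is on standard time at UTC−03:45.
06:15 UTC − 3h45m = 02:30 Ulis.

02:30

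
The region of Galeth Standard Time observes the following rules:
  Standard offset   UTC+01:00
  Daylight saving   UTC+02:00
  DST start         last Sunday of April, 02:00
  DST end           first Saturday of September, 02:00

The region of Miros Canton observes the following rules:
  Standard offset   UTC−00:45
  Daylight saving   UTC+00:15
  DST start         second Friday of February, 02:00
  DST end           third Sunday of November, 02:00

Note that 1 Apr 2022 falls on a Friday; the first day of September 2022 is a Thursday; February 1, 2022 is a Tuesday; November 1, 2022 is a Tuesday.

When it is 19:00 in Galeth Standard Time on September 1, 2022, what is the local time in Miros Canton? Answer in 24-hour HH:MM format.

17:15

1 April 2022 is a Friday, so Sundays fall on 3, 10, 17, 24; the last is April 24.
1 September 2022 is a Thursday, so the first Saturday is September 3.
September 1, 2022 lies within the daylight-saving period (24 April – 3 September), so Galeth Standard Time is on daylight time, UTC+02:00.
19:00 Galeth Standard Time − 2h = 17:00 UTC.
1 February 2022 is a Tuesday, so the first Friday is February 4 and the second is February 11.
1 November 2022 is a Tuesday, so the first Sunday is November 6 and the third is November 20.
At the standard offset (UTC−00:45), 17:00 UTC − 0h45m = 16:15 Miros Canton standard time.
Daylight saving runs 11 February – 20 November; the standard-time date in Miros Canton, September 1, 2022, is inside that window, so Miros Canton is at UTC+00:15.
17:00 UTC + 0h15m = 17:15 Miros Canton.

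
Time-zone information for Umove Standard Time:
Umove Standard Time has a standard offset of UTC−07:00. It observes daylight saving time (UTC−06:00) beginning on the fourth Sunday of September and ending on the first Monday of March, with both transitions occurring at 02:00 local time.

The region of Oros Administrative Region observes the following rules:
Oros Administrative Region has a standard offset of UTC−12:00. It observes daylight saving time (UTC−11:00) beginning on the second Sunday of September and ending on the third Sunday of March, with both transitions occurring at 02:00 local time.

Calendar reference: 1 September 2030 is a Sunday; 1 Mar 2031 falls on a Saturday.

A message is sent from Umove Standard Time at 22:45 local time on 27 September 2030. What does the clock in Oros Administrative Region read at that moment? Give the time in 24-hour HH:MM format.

1 September 2030 is a Sunday, so the first Sunday is September 1 and the fourth is September 22.
1 March 2031 is a Saturday, so the first Monday is March 3.
27 September 2030 lies within the daylight-saving period (22 September 2030 – 3 March 2031), so Umove Standard Time is on daylight time, UTC−06:00.
22:45 Umove Standard Time + 6h = 04:45 UTC (rolling into the next day, 28 September 2030).
1 September 2030 is a Sunday, so the first Sunday is September 1 and the second is September 8.
1 March 2031 is a Saturday, so the first Sunday is March 2 and the third is March 16.
At the standard offset (UTC−12:00), 04:45 UTC − 12h = 16:45 Oros Administrative Region standard time (rolling into the previous day, 27 September 2030).
The standard-time date in Oros Administrative Region, 27 September 2030, lies within the daylight-saving period (8 September 2030 – 16 March 2031), so Oros Administrative Region is on daylight time, UTC−11:00.
04:45 UTC − 11h = 17:45 Oros Administrative Region (rolling into the previous day, 27 September 2030).

17:45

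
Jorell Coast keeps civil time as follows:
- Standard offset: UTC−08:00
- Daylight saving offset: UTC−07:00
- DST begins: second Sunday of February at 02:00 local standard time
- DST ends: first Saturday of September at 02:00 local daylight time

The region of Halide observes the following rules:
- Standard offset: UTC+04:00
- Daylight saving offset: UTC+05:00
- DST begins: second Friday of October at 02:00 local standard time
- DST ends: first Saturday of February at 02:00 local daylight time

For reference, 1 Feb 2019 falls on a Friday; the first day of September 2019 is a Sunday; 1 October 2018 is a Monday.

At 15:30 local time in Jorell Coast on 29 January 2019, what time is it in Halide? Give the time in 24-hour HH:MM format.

1 February 2019 is a Friday, so the first Sunday is February 3 and the second is February 10.
1 September 2019 is a Sunday, so the first Saturday is September 7.
Daylight saving runs 10 February – 7 September; 29 January 2019 is outside that window, so Jorell Coast is on standard time at UTC−08:00.
15:30 Jorell Coast + 8h = 23:30 UTC.
1 October 2018 is a Monday, so the first Friday is October 5 and the second is October 12.
1 February 2019 is a Friday, so the first Saturday is February 2.
At the standard offset (UTC+04:00), 23:30 UTC + 4h = 03:30 Halide standard time (rolling into the next day, 30 January 2019).
The standard-time date in Halide, 30 January 2019, falls between 12 October 2018 and 2 February 2019, so daylight saving is in effect and Halide is at UTC+05:00.
23:30 UTC + 5h = 04:30 Halide (rolling into the next day, 30 January 2019).

04:30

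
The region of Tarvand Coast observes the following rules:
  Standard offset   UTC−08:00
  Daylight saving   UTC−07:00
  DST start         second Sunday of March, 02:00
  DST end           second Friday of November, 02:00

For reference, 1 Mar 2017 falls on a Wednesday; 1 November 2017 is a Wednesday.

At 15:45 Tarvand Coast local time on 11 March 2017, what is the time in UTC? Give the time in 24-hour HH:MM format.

1 March 2017 is a Wednesday, so the first Sunday is March 5 and the second is March 12.
1 November 2017 is a Wednesday, so the first Friday is November 3 and the second is November 10.
Daylight saving runs 12 March – 10 November; 11 March 2017 is outside that window, so Tarvand Coast is on standard time at UTC−08:00.
15:45 local + 8h = 23:45 UTC.

23:45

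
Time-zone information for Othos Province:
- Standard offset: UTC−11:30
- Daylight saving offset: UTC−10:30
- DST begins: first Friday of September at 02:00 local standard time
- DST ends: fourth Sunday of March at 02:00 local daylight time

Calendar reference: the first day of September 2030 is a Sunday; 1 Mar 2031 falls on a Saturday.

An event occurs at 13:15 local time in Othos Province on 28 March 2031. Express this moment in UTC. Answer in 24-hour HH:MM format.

1 September 2030 is a Sunday, so the first Friday is September 6.
1 March 2031 is a Saturday, so the first Sunday is March 2 and the fourth is March 23.
28 March 2031 is outside the daylight-saving period (6 September 2030 – 23 March 2031), so Othos Province is on standard time, UTC−11:30.
13:15 local + 11h30m = 00:45 UTC (rolling into the next day, 29 March 2031).

00:45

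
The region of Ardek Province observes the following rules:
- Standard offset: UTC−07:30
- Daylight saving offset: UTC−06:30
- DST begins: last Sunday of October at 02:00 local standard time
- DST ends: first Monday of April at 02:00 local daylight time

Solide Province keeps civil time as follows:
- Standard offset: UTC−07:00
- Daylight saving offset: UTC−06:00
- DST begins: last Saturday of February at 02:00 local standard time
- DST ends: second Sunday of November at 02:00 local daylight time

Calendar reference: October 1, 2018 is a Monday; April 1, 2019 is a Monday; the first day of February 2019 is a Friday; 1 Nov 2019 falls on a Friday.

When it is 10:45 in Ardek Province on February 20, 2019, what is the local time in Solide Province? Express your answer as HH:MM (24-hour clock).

1 October 2018 is a Monday, so Sundays fall on 7, 14, 21, 28; the last is October 28.
1 April 2019 is a Monday, so the first Monday is April 1.
Daylight saving runs 28 October 2018 – 1 April 2019; February 20, 2019 is inside that window, so Ardek Province is at UTC−06:30.
10:45 Ardek Province + 6h30m = 17:15 UTC.
1 February 2019 is a Friday, so Saturdays fall on 2, 9, 16, 23; the last is February 23.
1 November 2019 is a Friday, so the first Sunday is November 3 and the second is November 10.
At the standard offset (UTC−07:00), 17:15 UTC − 7h = 10:15 Solide Province standard time.
The standard-time date in Solide Province, February 20, 2019, does not fall between 23 February and 10 November, so daylight saving is not in effect and Solide Province is at UTC−07:00.
17:15 UTC − 7h = 10:15 Solide Province.

10:15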